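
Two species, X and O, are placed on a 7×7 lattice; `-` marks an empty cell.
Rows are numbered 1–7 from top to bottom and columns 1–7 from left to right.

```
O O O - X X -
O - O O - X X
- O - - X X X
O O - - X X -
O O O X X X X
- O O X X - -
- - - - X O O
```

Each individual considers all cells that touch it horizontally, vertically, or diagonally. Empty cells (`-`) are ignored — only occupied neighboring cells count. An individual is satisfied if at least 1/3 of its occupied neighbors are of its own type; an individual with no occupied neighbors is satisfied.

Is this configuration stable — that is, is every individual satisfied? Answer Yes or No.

(1,1)O 2/2 ✓
(1,2)O 4/4 ✓
(1,3)O 3/3 ✓
(1,5)X 2/3 ✓
(1,6)X 3/3 ✓
(2,1)O 3/3 ✓
(2,3)O 4/4 ✓
(2,4)O 2/4 ✓
(2,6)X 6/6 ✓
(2,7)X 4/4 ✓
(3,2)O 4/4 ✓
(3,5)X 4/5 ✓
(3,6)X 6/6 ✓
(3,7)X 4/4 ✓
(4,1)O 4/4 ✓
(4,2)O 5/5 ✓
(4,5)X 6/6 ✓
(4,6)X 7/7 ✓
(5,1)O 4/4 ✓
(5,2)O 6/6 ✓
(5,3)O 4/6 ✓
(5,4)X 4/6 ✓
(5,5)X 6/6 ✓
(5,6)X 5/5 ✓
(5,7)X 2/2 ✓
(6,2)O 4/4 ✓
(6,3)O 3/5 ✓
(6,4)X 4/6 ✓
(6,5)X 5/6 ✓
(7,5)X 2/3 ✓
(7,6)O 1/3 ✓
(7,7)O 1/1 ✓
All meet the threshold, so the configuration is stable.

Yes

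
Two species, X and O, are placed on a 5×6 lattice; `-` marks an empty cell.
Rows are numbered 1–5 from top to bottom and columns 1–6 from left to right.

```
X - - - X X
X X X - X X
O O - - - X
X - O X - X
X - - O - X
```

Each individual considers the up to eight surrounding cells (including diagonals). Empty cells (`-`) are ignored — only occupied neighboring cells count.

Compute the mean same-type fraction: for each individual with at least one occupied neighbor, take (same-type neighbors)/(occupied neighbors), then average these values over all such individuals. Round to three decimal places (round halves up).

0.705

(1,1)X 2/2
(1,5)X 3/3
(1,6)X 3/3
(2,1)X 2/4
(2,2)X 3/5
(2,3)X 1/2
(2,5)X 4/4
(2,6)X 4/4
(3,1)O 1/4
(3,2)O 2/6
(3,6)X 3/3
(4,1)X 1/3
(4,3)O 2/3
(4,4)X 0/2
(4,6)X 2/2
(5,1)X 1/1
(5,4)O 1/2
(5,6)X 1/1
Sum over 18 individuals: 2/2 + 3/3 + 3/3 + 2/4 + 3/5 + 1/2 + 4/4 + 4/4 + 1/4 + 2/6 + 3/3 + 1/3 + 2/3 + 0/2 + 2/2 + 1/1 + 1/2 + 1/1 = 761/60; mean = 761/60 ÷ 18 = 761/1080 = 0.704629… → 0.705.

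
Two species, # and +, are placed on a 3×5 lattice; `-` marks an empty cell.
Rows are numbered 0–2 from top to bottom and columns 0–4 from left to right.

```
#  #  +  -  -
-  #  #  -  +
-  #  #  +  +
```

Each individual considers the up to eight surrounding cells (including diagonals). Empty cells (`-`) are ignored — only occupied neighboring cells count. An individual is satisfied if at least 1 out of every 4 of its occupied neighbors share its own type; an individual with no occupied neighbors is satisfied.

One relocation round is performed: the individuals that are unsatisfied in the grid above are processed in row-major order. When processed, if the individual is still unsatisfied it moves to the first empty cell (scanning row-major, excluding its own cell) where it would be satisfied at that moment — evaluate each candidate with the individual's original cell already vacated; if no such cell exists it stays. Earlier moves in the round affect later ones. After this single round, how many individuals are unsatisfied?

Initially unsatisfied (in order): (0,2).
  (0,2) → (0,3).
Resulting grid:
# # - + -
- # # - +
- # # + +
All satisfied now.

0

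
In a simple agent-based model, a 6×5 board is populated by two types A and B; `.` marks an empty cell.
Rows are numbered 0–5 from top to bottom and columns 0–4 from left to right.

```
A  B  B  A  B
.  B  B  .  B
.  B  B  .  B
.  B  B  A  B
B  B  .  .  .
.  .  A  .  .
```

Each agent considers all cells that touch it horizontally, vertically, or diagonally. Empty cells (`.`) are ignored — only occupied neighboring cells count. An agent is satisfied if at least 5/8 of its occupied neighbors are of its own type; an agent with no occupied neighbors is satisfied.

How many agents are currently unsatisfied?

Row 0: (0,0)A 0/2 not · (0,1)B 3/4 satisfied · (0,2)B 3/4 satisfied · (0,3)A 0/4 not · (0,4)B 1/2 not
Row 1: (1,1)B 5/6 satisfied · (1,2)B 5/6 satisfied · (1,4)B 2/3 satisfied
Row 2: (2,1)B 5/5 satisfied · (2,2)B 5/6 satisfied · (2,4)B 2/3 satisfied
Row 3: (3,1)B 5/5 satisfied · (3,2)B 4/5 satisfied · (3,3)A 0/4 not · (3,4)B 1/2 not
Row 4: (4,0)B 2/2 satisfied · (4,1)B 3/4 satisfied
Row 5: (5,2)A 0/1 not
Unsatisfied: (0,0), (0,3), (0,4), (3,3), (3,4), (5,2) — 6 in total.

6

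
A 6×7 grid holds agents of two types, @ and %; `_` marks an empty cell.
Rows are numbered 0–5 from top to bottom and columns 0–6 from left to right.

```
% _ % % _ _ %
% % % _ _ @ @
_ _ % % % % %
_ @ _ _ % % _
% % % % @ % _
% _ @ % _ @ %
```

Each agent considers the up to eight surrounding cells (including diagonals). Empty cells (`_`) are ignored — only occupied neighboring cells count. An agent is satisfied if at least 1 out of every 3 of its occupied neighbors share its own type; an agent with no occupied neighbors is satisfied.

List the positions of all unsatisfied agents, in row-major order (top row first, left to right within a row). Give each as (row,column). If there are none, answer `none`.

(0,6), (1,5), (1,6), (3,1), (4,4), (5,2)

Row 0: (0,0)% 2/2 ✓ · (0,2)% 3/3 ✓ · (0,3)% 2/2 ✓ · (0,6)% 0/2 ✗
Row 1: (1,0)% 2/2 ✓ · (1,1)% 5/5 ✓ · (1,2)% 5/5 ✓ · (1,5)@ 1/5 ✗ · (1,6)@ 1/4 ✗
Row 2: (2,2)% 3/4 ✓ · (2,3)% 4/4 ✓ · (2,4)% 4/5 ✓ · (2,5)% 4/6 ✓ · (2,6)% 2/4 ✓
Row 3: (3,1)@ 0/4 ✗ · (3,4)% 6/7 ✓ · (3,5)% 5/6 ✓
Row 4: (4,0)% 2/3 ✓ · (4,1)% 3/5 ✓ · (4,2)% 3/5 ✓ · (4,3)% 3/5 ✓ · (4,4)@ 1/6 ✗ · (4,5)% 3/5 ✓
Row 5: (5,0)% 2/2 ✓ · (5,2)@ 0/4 ✗ · (5,3)% 2/4 ✓ · (5,5)@ 1/3 ✓ · (5,6)% 1/2 ✓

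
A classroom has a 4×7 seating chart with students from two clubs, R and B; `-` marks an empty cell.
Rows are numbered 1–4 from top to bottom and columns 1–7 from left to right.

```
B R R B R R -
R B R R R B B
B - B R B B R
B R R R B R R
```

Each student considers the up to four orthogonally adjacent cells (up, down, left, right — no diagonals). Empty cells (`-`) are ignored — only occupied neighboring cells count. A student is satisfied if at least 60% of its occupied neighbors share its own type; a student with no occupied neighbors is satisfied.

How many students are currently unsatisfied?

(1,1)B 0/2 ✗
(1,2)R 1/3 ✗
(1,3)R 2/3 ✓
(1,4)B 0/3 ✗
(1,5)R 2/3 ✓
(1,6)R 1/2 ✗
(2,1)R 0/3 ✗
(2,2)B 0/3 ✗
(2,3)R 2/4 ✗
(2,4)R 3/4 ✓
(2,5)R 2/4 ✗
(2,6)B 2/4 ✗
(2,7)B 1/2 ✗
(3,1)B 1/2 ✗
(3,3)B 0/3 ✗
(3,4)R 2/4 ✗
(3,5)B 2/4 ✗
(3,6)B 2/4 ✗
(3,7)R 1/3 ✗
(4,1)B 1/2 ✗
(4,2)R 1/2 ✗
(4,3)R 2/3 ✓
(4,4)R 2/3 ✓
(4,5)B 1/3 ✗
(4,6)R 1/3 ✗
(4,7)R 2/2 ✓
Unsatisfied: (1,1), (1,2), (1,4), (1,6), (2,1), (2,2), (2,3), (2,5), (2,6), (2,7), (3,1), (3,3), (3,4), (3,5), (3,6), (3,7), (4,1), (4,2), (4,5), (4,6) — 20 in total.

20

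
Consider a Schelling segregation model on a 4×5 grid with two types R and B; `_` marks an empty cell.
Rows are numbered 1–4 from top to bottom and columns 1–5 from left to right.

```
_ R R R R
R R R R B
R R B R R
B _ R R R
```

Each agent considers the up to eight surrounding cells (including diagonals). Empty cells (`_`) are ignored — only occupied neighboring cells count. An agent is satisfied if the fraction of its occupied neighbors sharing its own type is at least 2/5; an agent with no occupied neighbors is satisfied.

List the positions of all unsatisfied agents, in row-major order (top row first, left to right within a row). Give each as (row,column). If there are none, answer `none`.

(1,2)R 4/4 ok
(1,3)R 5/5 ok
(1,4)R 4/5 ok
(1,5)R 2/3 ok
(2,1)R 4/4 ok
(2,2)R 6/7 ok
(2,3)R 7/8 ok
(2,4)R 6/8 ok
(2,5)B 0/5 unhappy
(3,1)R 3/4 ok
(3,2)R 5/7 ok
(3,3)B 0/7 unhappy
(3,4)R 6/8 ok
(3,5)R 4/5 ok
(4,1)B 0/2 unhappy
(4,3)R 3/4 ok
(4,4)R 4/5 ok
(4,5)R 3/3 ok

(2,5), (3,3), (4,1)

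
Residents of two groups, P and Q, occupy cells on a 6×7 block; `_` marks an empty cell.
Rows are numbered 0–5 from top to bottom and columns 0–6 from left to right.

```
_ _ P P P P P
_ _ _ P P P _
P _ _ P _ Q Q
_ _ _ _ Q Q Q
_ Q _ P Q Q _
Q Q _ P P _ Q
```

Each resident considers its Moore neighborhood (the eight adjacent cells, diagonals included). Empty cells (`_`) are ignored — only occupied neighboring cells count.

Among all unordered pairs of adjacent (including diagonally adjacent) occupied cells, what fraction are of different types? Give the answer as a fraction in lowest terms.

9/47

Scan each occupied cell's neighbors to the right and below (and the two forward diagonals) so each pair is counted once.
Row 0: P(0,2)–P(0,3)= P(0,2)–P(1,3)= P(0,3)–P(0,4)= P(0,3)–P(1,3)= P(0,3)–P(1,4)= P(0,4)–P(0,5)= P(0,4)–P(1,4)= P(0,4)–P(1,5)= P(0,4)–P(1,3)= P(0,5)–P(0,6)= P(0,5)–P(1,5)= P(0,5)–P(1,4)= P(0,6)–P(1,5)=  → 0/13 unlike.
Row 1: P(1,3)–P(1,4)= P(1,3)–P(2,3)= P(1,4)–P(1,5)= P(1,4)–Q(2,5)≠ P(1,4)–P(2,3)= P(1,5)–Q(2,5)≠ P(1,5)–Q(2,6)≠  → 3/7 unlike.
Row 2: P(2,3)–Q(3,4)≠ Q(2,5)–Q(2,6)= Q(2,5)–Q(3,5)= Q(2,5)–Q(3,6)= Q(2,5)–Q(3,4)= Q(2,6)–Q(3,6)= Q(2,6)–Q(3,5)=  → 1/7 unlike.
Row 3: Q(3,4)–Q(3,5)= Q(3,4)–Q(4,4)= Q(3,4)–Q(4,5)= Q(3,4)–P(4,3)≠ Q(3,5)–Q(3,6)= Q(3,5)–Q(4,5)= Q(3,5)–Q(4,4)= Q(3,6)–Q(4,5)=  → 1/8 unlike.
Row 4: Q(4,1)–Q(5,1)= Q(4,1)–Q(5,0)= P(4,3)–Q(4,4)≠ P(4,3)–P(5,3)= P(4,3)–P(5,4)= Q(4,4)–Q(4,5)= Q(4,4)–P(5,4)≠ Q(4,4)–P(5,3)≠ Q(4,5)–Q(5,6)= Q(4,5)–P(5,4)≠  → 4/10 unlike.
Row 5: Q(5,0)–Q(5,1)= P(5,3)–P(5,4)=  → 0/2 unlike.
Total adjacent occupied pairs: 47; unlike-type pairs: 9.
9/47 is already in lowest terms.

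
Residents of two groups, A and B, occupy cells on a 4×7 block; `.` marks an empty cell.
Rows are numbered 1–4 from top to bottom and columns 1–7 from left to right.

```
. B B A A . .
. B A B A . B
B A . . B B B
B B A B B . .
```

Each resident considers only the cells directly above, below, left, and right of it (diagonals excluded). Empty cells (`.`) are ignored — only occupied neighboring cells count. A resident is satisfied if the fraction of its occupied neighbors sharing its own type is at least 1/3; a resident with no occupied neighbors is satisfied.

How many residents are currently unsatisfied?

4

(1,2)B 2/2 ok
(1,3)B 1/3 ok
(1,4)A 1/3 ok
(1,5)A 2/2 ok
(2,2)B 1/3 ok
(2,3)A 0/3 unhappy
(2,4)B 0/3 unhappy
(2,5)A 1/3 ok
(2,7)B 1/1 ok
(3,1)B 1/2 ok
(3,2)A 0/3 unhappy
(3,5)B 2/3 ok
(3,6)B 2/2 ok
(3,7)B 2/2 ok
(4,1)B 2/2 ok
(4,2)B 1/3 ok
(4,3)A 0/2 unhappy
(4,4)B 1/2 ok
(4,5)B 2/2 ok
Unsatisfied: (2,3), (2,4), (3,2), (4,3) — 4 in total.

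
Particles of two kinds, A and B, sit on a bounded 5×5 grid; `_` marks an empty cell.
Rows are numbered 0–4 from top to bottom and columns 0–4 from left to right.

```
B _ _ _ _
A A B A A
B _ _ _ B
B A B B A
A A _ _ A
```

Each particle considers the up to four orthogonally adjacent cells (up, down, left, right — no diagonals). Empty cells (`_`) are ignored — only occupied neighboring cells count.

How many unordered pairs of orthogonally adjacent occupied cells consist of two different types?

10

Scan each occupied cell's neighbors to the right and below so each pair is counted once.
From row 0: 1 unlike of 1 pairs (running 1/1).
From row 1: 4 unlike of 6 pairs (running 5/7).
From row 2: 1 unlike of 2 pairs (running 6/9).
From row 3: 4 unlike of 7 pairs (running 10/16).
From row 4: 0 unlike of 1 pairs (running 10/17).
Total adjacent occupied pairs: 17; unlike-type pairs: 10.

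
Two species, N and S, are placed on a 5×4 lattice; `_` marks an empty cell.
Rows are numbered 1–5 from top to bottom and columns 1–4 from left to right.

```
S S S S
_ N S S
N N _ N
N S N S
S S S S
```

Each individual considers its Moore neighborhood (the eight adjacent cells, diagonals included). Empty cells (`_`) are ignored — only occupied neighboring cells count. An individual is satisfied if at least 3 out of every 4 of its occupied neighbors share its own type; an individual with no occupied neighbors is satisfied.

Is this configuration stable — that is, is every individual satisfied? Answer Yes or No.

No

(1,1)S 1/2 not
(1,2)S 3/4 satisfied
(1,3)S 4/5 satisfied
(1,4)S 3/3 satisfied
(2,2)N 2/6 not
(2,3)S 4/7 not
(2,4)S 3/4 satisfied
(3,1)N 3/4 satisfied
(3,2)N 4/6 not
(3,4)N 1/4 not
(4,1)N 2/5 not
(4,2)S 3/7 not
(4,3)N 2/7 not
(4,4)S 2/4 not
(5,1)S 2/3 not
(5,2)S 3/5 not
(5,3)S 4/5 satisfied
(5,4)S 2/3 not
For instance (1,1) has only 1/2 same-type neighbors, below 3/4.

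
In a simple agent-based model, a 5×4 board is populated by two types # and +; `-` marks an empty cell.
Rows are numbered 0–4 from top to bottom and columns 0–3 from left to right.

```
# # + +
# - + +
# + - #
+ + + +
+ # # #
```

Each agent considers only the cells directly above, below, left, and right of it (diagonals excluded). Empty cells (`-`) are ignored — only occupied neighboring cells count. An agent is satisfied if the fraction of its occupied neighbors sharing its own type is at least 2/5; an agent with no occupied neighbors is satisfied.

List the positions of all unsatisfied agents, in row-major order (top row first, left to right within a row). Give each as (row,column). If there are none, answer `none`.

(0,0)# 2/2 ok
(0,1)# 1/2 ok
(0,2)+ 2/3 ok
(0,3)+ 2/2 ok
(1,0)# 2/2 ok
(1,2)+ 2/2 ok
(1,3)+ 2/3 ok
(2,0)# 1/3 unhappy
(2,1)+ 1/2 ok
(2,3)# 0/2 unhappy
(3,0)+ 2/3 ok
(3,1)+ 3/4 ok
(3,2)+ 2/3 ok
(3,3)+ 1/3 unhappy
(4,0)+ 1/2 ok
(4,1)# 1/3 unhappy
(4,2)# 2/3 ok
(4,3)# 1/2 ok

(2,0), (2,3), (3,3), (4,1)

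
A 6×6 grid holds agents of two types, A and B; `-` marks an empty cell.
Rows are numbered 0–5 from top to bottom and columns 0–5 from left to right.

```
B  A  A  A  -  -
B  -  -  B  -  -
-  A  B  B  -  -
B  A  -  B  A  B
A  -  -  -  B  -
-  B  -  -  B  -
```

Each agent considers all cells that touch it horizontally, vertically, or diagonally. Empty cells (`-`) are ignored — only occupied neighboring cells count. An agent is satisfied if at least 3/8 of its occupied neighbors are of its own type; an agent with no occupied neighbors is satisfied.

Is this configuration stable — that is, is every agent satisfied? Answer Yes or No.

Row 0: (0,0)B 1/2 ok · (0,1)A 1/3 unhappy · (0,2)A 2/3 ok · (0,3)A 1/2 ok
Row 1: (1,0)B 1/3 unhappy · (1,3)B 2/4 ok
Row 2: (2,1)A 1/4 unhappy · (2,2)B 3/5 ok · (2,3)B 3/4 ok
Row 3: (3,0)B 0/3 unhappy · (3,1)A 2/4 ok · (3,3)B 3/4 ok · (3,4)A 0/4 unhappy · (3,5)B 1/2 ok
Row 4: (4,0)A 1/3 unhappy · (4,4)B 3/4 ok
Row 5: (5,1)B 0/1 unhappy · (5,4)B 1/1 ok
For instance (0,1) has only 1/3 same-type neighbors, below 3/8.

No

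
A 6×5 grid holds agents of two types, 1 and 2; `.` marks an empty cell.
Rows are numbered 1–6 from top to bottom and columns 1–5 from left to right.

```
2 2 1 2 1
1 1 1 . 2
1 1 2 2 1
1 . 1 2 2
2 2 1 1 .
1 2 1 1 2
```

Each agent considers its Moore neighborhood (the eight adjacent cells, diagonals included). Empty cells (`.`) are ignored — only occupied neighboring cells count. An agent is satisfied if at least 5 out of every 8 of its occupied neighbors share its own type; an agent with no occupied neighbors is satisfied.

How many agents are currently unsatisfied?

Row 1: (1,1)2 1/3 unhappy · (1,2)2 1/5 unhappy · (1,3)1 2/4 unhappy · (1,4)2 1/4 unhappy · (1,5)1 0/2 unhappy
Row 2: (2,1)1 3/5 unhappy · (2,2)1 5/8 ok · (2,3)1 3/7 unhappy · (2,5)2 2/4 unhappy
Row 3: (3,1)1 4/4 ok · (3,2)1 6/7 ok · (3,3)2 2/6 unhappy · (3,4)2 4/7 unhappy · (3,5)1 0/4 unhappy
Row 4: (4,1)1 2/4 unhappy · (4,3)1 3/7 unhappy · (4,4)2 3/7 unhappy · (4,5)2 2/4 unhappy
Row 5: (5,1)2 2/4 unhappy · (5,2)2 2/7 unhappy · (5,3)1 4/7 unhappy · (5,4)1 4/7 unhappy
Row 6: (6,1)1 0/3 unhappy · (6,2)2 2/5 unhappy · (6,3)1 3/5 unhappy · (6,4)1 3/4 ok · (6,5)2 0/2 unhappy
Unsatisfied: (1,1), (1,2), (1,3), (1,4), (1,5), (2,1), (2,3), (2,5), (3,3), (3,4), (3,5), (4,1), (4,3), (4,4), (4,5), (5,1), (5,2), (5,3), (5,4), (6,1), (6,2), (6,3), (6,5) — 23 in total.

23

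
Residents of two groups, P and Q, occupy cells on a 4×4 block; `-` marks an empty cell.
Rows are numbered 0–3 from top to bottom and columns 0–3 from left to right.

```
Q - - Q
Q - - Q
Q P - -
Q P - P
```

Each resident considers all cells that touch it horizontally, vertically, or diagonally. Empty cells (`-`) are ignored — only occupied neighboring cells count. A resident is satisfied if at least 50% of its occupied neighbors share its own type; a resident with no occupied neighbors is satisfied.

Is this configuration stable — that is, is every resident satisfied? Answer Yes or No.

No

Row 0: (0,0)Q 1/1 ok · (0,3)Q 1/1 ok
Row 1: (1,0)Q 2/3 ok · (1,3)Q 1/1 ok
Row 2: (2,0)Q 2/4 ok · (2,1)P 1/4 unhappy
Row 3: (3,0)Q 1/3 unhappy · (3,1)P 1/3 unhappy · (3,3)P 0/0 ok
For instance (2,1) has only 1/4 same-type neighbors, below 1/2.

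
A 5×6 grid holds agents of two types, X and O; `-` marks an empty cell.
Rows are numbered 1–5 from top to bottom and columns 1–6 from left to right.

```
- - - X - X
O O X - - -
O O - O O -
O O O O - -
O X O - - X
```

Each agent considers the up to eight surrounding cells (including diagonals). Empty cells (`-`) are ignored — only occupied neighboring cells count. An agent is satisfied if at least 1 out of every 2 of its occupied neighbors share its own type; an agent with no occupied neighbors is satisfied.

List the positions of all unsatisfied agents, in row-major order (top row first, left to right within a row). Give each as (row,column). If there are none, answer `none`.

(1,4)X 1/1 satisfied
(1,6)X 0/0 satisfied
(2,1)O 3/3 satisfied
(2,2)O 3/4 satisfied
(2,3)X 1/4 not
(3,1)O 5/5 satisfied
(3,2)O 6/7 satisfied
(3,4)O 3/4 satisfied
(3,5)O 2/2 satisfied
(4,1)O 4/5 satisfied
(4,2)O 6/7 satisfied
(4,3)O 5/6 satisfied
(4,4)O 4/4 satisfied
(5,1)O 2/3 satisfied
(5,2)X 0/5 not
(5,3)O 3/4 satisfied
(5,6)X 0/0 satisfied

(2,3), (5,2)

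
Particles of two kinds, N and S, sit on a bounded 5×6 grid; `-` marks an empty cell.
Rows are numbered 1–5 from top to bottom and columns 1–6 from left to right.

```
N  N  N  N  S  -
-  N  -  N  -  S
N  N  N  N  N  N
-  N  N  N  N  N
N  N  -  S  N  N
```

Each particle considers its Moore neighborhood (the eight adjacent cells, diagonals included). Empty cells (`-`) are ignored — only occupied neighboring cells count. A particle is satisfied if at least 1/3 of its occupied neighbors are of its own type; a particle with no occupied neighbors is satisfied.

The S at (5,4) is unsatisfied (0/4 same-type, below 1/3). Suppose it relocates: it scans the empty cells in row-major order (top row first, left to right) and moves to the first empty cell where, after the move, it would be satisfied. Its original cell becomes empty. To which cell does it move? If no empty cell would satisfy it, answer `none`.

Vacating (5,4). Empty cells in order:
  (1,6): 2/2 same-type → satisfied — stop here.

(1,6)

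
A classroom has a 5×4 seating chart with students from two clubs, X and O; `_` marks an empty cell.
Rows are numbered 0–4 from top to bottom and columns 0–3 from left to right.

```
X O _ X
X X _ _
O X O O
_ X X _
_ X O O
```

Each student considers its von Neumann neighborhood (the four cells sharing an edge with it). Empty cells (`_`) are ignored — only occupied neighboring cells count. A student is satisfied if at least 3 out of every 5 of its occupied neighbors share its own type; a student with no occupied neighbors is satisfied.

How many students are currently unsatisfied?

8

(0,0)X 1/2 not
(0,1)O 0/2 not
(0,3)X 0/0 satisfied
(1,0)X 2/3 satisfied
(1,1)X 2/3 satisfied
(2,0)O 0/2 not
(2,1)X 2/4 not
(2,2)O 1/3 not
(2,3)O 1/1 satisfied
(3,1)X 3/3 satisfied
(3,2)X 1/3 not
(4,1)X 1/2 not
(4,2)O 1/3 not
(4,3)O 1/1 satisfied
Unsatisfied: (0,0), (0,1), (2,0), (2,1), (2,2), (3,2), (4,1), (4,2) — 8 in total.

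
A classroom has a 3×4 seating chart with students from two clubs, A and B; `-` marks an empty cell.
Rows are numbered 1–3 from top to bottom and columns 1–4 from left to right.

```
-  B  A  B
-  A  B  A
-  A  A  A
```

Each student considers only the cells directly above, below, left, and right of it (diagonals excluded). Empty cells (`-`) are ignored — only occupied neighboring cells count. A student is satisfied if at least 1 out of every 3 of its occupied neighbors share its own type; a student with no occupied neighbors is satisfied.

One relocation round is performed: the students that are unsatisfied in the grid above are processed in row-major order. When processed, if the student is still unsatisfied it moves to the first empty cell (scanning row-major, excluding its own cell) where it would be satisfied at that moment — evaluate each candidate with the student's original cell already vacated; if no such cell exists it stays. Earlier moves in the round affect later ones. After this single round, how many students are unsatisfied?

Initially unsatisfied (in order): (1,2), (1,3), (1,4), (2,3).
  (1,2) → (1,1).
  (1,3) → (1,2).
  (1,4) → (1,3).
  (2,3) → (1,4).
Resulting grid:
B A B B
- A - A
- A A A
Unsatisfied now: (1,1).

1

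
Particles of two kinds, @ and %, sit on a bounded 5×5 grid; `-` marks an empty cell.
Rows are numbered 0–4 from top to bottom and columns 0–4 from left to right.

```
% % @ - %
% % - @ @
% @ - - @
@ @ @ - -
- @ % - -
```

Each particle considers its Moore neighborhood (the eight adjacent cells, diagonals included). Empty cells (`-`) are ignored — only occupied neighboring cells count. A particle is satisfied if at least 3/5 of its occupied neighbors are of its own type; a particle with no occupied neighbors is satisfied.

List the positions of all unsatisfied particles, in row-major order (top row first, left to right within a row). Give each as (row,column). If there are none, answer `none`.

(0,2), (0,4), (2,0), (2,1), (4,2)

Row 0: (0,0)% 3/3 ok · (0,1)% 3/4 ok · (0,2)@ 1/3 unhappy · (0,4)% 0/2 unhappy
Row 1: (1,0)% 4/5 ok · (1,1)% 4/6 ok · (1,3)@ 3/4 ok · (1,4)@ 2/3 ok
Row 2: (2,0)% 2/5 unhappy · (2,1)@ 3/6 unhappy · (2,4)@ 2/2 ok
Row 3: (3,0)@ 3/4 ok · (3,1)@ 4/6 ok · (3,2)@ 3/4 ok
Row 4: (4,1)@ 3/4 ok · (4,2)% 0/3 unhappy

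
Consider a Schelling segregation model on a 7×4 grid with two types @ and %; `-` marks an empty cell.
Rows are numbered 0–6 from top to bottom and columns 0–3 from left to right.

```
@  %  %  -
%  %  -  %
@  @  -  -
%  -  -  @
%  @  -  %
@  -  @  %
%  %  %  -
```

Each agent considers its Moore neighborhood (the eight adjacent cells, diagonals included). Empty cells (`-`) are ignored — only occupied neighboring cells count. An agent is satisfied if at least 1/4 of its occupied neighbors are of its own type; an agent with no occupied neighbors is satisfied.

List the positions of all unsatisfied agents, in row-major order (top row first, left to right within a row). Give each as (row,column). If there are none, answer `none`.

(0,0), (3,3), (5,2)

(0,0)@ 0/3 unhappy
(0,1)% 3/4 ok
(0,2)% 3/3 ok
(1,0)% 2/5 ok
(1,1)% 3/6 ok
(1,3)% 1/1 ok
(2,0)@ 1/4 ok
(2,1)@ 1/4 ok
(3,0)% 1/4 ok
(3,3)@ 0/1 unhappy
(4,0)% 1/3 ok
(4,1)@ 2/4 ok
(4,3)% 1/3 ok
(5,0)@ 1/4 ok
(5,2)@ 1/5 unhappy
(5,3)% 2/3 ok
(6,0)% 1/2 ok
(6,1)% 2/4 ok
(6,2)% 2/3 ok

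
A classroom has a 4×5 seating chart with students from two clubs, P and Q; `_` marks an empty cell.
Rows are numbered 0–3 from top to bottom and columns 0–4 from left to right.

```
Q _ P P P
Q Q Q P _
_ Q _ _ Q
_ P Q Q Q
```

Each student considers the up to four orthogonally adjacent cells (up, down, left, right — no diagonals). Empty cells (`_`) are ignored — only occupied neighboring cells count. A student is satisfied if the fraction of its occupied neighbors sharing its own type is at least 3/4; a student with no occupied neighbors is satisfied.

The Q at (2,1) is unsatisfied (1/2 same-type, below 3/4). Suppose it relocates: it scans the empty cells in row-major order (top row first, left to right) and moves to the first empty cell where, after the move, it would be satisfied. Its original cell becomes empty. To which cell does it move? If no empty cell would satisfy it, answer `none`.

Vacating (2,1). Empty cells in order:
  (0,1): 2/3 same-type → still unsatisfied.
  (1,4): 1/3 same-type → still unsatisfied.
  (2,0): 1/1 same-type → satisfied — stop here.

(2,0)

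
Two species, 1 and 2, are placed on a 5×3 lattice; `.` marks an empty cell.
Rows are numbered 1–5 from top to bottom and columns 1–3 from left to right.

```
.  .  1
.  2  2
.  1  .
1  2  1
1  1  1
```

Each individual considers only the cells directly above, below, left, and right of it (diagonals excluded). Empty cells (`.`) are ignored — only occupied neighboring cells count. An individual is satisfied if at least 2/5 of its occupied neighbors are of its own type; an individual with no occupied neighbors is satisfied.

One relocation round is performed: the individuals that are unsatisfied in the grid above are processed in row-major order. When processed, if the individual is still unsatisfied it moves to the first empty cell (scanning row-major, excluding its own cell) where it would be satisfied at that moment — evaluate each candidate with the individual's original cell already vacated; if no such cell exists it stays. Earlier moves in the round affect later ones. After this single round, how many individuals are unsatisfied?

1

Initially unsatisfied (in order): (1,3), (3,2), (4,2).
  (1,3) → (1,1).
  (3,2) → (1,2).
  (4,2) → (1,3).
Resulting grid:
1 1 2
. 2 2
. . .
1 . 1
1 1 1
Unsatisfied now: (1,2).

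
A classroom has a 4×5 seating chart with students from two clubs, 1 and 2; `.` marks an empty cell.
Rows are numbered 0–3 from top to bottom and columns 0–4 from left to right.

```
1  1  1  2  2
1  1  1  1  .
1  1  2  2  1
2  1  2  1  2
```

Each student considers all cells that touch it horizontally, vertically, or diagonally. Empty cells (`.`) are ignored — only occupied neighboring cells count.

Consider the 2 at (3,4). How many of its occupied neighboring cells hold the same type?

1

Occupied neighbors of (3,4): (2,3)=2, (2,4)=1, (3,3)=1.
Same type (2): 1 of 3.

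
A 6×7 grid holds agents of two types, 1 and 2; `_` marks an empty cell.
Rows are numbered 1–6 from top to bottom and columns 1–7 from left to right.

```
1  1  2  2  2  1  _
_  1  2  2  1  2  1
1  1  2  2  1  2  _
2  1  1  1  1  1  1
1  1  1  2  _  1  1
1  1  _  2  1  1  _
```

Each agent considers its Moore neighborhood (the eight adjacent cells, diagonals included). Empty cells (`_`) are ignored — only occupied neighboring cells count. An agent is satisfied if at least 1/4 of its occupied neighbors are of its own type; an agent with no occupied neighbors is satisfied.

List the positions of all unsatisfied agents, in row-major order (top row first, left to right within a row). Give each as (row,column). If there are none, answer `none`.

(3,6), (4,1), (5,4)

Row 1: (1,1)1 2/2 satisfied · (1,2)1 2/4 satisfied · (1,3)2 3/5 satisfied · (1,4)2 4/5 satisfied · (1,5)2 3/5 satisfied · (1,6)1 2/4 satisfied
Row 2: (2,2)1 4/7 satisfied · (2,3)2 5/8 satisfied · (2,4)2 6/8 satisfied · (2,5)1 2/8 satisfied · (2,6)2 2/6 satisfied · (2,7)1 1/3 satisfied
Row 3: (3,1)1 3/4 satisfied · (3,2)1 4/7 satisfied · (3,3)2 3/8 satisfied · (3,4)2 3/8 satisfied · (3,5)1 4/8 satisfied · (3,6)2 1/7 not
Row 4: (4,1)2 0/5 not · (4,2)1 6/8 satisfied · (4,3)1 5/8 satisfied · (4,4)1 4/7 satisfied · (4,5)1 4/7 satisfied · (4,6)1 5/6 satisfied · (4,7)1 3/4 satisfied
Row 5: (5,1)1 4/5 satisfied · (5,2)1 6/7 satisfied · (5,3)1 5/7 satisfied · (5,4)2 1/6 not · (5,6)1 6/6 satisfied · (5,7)1 4/4 satisfied
Row 6: (6,1)1 3/3 satisfied · (6,2)1 4/4 satisfied · (6,4)2 1/3 satisfied · (6,5)1 2/4 satisfied · (6,6)1 3/3 satisfied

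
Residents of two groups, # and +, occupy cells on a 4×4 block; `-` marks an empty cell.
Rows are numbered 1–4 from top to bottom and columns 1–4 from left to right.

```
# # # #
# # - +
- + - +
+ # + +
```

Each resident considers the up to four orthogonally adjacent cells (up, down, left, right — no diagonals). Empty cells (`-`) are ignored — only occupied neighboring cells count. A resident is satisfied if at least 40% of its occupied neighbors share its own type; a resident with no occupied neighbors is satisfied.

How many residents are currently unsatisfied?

(1,1)# 2/2 ok
(1,2)# 3/3 ok
(1,3)# 2/2 ok
(1,4)# 1/2 ok
(2,1)# 2/2 ok
(2,2)# 2/3 ok
(2,4)+ 1/2 ok
(3,2)+ 0/2 unhappy
(3,4)+ 2/2 ok
(4,1)+ 0/1 unhappy
(4,2)# 0/3 unhappy
(4,3)+ 1/2 ok
(4,4)+ 2/2 ok
Unsatisfied: (3,2), (4,1), (4,2) — 3 in total.

3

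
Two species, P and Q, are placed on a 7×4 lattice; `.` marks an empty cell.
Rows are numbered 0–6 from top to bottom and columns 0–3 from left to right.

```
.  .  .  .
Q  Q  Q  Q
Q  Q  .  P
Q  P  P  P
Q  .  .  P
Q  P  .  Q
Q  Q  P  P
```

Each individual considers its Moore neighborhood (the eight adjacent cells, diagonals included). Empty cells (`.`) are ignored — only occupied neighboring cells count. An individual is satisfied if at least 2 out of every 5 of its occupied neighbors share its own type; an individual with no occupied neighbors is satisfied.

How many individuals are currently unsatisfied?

Row 1: (1,0)Q 3/3 ok · (1,1)Q 4/4 ok · (1,2)Q 3/4 ok · (1,3)Q 1/2 ok
Row 2: (2,0)Q 4/5 ok · (2,1)Q 5/7 ok · (2,3)P 2/4 ok
Row 3: (3,0)Q 3/4 ok · (3,1)P 1/5 unhappy · (3,2)P 4/5 ok · (3,3)P 3/3 ok
Row 4: (4,0)Q 2/4 ok · (4,3)P 2/3 ok
Row 5: (5,0)Q 3/4 ok · (5,1)P 1/5 unhappy · (5,3)Q 0/3 unhappy
Row 6: (6,0)Q 2/3 ok · (6,1)Q 2/4 ok · (6,2)P 2/4 ok · (6,3)P 1/2 ok
Unsatisfied: (3,1), (5,1), (5,3) — 3 in total.

3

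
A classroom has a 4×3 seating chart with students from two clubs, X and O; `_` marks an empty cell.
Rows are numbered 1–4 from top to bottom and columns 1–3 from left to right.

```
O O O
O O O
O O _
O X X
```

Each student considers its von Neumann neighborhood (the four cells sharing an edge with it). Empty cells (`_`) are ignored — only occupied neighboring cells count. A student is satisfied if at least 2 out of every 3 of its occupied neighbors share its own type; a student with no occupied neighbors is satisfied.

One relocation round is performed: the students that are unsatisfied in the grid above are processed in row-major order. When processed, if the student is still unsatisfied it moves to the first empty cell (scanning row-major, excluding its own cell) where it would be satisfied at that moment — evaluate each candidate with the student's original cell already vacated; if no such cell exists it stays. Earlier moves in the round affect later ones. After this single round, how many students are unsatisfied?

2

Initially unsatisfied (in order): (4,1), (4,2).
  (4,1) → (3,3).
  (4,2): no empty cell satisfies it; stays.
Resulting grid:
O O O
O O O
O O O
_ X X
Unsatisfied now: (4,2), (4,3).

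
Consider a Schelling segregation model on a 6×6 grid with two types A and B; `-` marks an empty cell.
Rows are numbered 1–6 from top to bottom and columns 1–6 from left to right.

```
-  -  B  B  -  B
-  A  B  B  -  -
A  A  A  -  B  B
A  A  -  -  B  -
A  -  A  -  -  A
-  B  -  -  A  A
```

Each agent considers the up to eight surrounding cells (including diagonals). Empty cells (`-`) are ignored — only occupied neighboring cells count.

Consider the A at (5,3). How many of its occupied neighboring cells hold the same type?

Occupied neighbors of (5,3): (4,2)=A, (6,2)=B.
Same type (A): 1 of 2.

1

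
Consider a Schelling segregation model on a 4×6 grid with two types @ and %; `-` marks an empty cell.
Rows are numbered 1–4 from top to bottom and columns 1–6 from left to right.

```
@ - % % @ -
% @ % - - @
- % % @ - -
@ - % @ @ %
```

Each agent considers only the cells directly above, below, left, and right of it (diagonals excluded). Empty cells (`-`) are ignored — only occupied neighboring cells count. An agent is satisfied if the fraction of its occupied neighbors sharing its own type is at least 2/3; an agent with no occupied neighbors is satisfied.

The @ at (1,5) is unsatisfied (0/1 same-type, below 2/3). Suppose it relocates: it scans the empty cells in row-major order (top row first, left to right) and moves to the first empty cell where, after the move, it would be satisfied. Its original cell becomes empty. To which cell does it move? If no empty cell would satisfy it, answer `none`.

Vacating (1,5). Empty cells in order:
  (1,2): 2/3 same-type → satisfied — stop here.

(1,2)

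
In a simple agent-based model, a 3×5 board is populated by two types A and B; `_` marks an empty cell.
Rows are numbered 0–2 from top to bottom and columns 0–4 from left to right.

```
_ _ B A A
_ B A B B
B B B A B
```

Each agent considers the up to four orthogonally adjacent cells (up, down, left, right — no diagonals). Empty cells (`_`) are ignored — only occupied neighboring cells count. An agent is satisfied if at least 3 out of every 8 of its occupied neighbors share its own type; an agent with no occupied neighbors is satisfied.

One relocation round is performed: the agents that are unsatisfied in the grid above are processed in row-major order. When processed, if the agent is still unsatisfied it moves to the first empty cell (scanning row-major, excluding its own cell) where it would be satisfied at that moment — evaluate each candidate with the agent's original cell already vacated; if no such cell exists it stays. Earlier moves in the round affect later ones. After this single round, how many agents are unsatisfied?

1

Initially unsatisfied (in order): (0,2), (0,3), (1,2), (1,3), (2,2), (2,3).
  (0,2) → (0,0).
  (0,3): now satisfied by earlier moves; stays.
  (1,2) → (0,2).
  (1,3) → (0,1).
  (2,2): now satisfied by earlier moves; stays.
  (2,3) → (1,3).
Resulting grid:
B B A A A
_ B _ A B
B B B _ B
Unsatisfied now: (1,4).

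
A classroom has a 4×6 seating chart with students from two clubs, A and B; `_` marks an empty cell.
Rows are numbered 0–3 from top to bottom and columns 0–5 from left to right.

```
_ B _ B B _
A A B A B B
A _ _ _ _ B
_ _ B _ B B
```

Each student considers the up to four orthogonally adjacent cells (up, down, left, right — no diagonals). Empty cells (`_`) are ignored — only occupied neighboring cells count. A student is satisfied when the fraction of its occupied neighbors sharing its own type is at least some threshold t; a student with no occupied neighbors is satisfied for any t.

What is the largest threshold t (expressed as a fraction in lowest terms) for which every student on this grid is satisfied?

(0,1)B 0/1
(0,3)B 1/2
(0,4)B 2/2
(1,0)A 2/2
(1,1)A 1/3
(1,2)B 0/2
(1,3)A 0/3
(1,4)B 2/3
(1,5)B 2/2
(2,0)A 1/1
(2,5)B 2/2
(3,2)B — no occupied neighbors
(3,4)B 1/1
(3,5)B 2/2
The smallest same-type fraction is 0/1 at (0,1), which reduces to 0/1. Any threshold above that leaves this student unsatisfied.

0/1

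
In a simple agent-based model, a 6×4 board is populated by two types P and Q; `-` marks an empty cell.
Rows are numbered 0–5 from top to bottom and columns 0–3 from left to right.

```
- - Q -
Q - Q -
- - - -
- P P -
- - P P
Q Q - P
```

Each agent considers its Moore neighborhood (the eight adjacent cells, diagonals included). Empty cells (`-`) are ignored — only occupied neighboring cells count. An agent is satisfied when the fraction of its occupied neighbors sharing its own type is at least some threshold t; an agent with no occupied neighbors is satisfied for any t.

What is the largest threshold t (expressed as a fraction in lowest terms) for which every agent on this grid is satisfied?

(0,2)Q 1/1
(1,0)Q — no occupied neighbors
(1,2)Q 1/1
(3,1)P 2/2
(3,2)P 3/3
(4,2)P 4/5
(4,3)P 3/3
(5,0)Q 1/1
(5,1)Q 1/2
(5,3)P 2/2
The smallest same-type fraction is 1/2 at (5,1), which reduces to 1/2. Any threshold above that leaves this agent unsatisfied.

1/2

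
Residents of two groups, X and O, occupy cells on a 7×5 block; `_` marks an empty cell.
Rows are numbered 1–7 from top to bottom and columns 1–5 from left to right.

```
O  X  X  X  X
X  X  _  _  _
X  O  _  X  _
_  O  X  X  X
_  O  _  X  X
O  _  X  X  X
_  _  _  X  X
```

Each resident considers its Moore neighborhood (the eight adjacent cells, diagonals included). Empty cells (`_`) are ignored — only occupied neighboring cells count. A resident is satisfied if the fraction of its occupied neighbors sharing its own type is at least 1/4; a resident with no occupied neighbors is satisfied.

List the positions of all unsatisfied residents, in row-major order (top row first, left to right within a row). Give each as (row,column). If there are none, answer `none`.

(1,1), (3,2)

(1,1)O 0/3 unhappy
(1,2)X 3/4 ok
(1,3)X 3/3 ok
(1,4)X 2/2 ok
(1,5)X 1/1 ok
(2,1)X 3/5 ok
(2,2)X 4/6 ok
(3,1)X 2/4 ok
(3,2)O 1/5 unhappy
(3,4)X 3/3 ok
(4,2)O 2/4 ok
(4,3)X 3/6 ok
(4,4)X 5/5 ok
(4,5)X 4/4 ok
(5,2)O 2/4 ok
(5,4)X 7/7 ok
(5,5)X 5/5 ok
(6,1)O 1/1 ok
(6,3)X 3/4 ok
(6,4)X 6/6 ok
(6,5)X 5/5 ok
(7,4)X 4/4 ok
(7,5)X 3/3 ok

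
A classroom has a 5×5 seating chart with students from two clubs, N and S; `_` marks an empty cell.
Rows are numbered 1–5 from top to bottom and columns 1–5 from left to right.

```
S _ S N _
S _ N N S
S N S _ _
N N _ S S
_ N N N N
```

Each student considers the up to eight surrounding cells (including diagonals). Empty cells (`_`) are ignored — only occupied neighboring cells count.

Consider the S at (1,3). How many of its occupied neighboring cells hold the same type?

0

Occupied neighbors of (1,3): (1,4)=N, (2,3)=N, (2,4)=N.
Same type (S): 0 of 3.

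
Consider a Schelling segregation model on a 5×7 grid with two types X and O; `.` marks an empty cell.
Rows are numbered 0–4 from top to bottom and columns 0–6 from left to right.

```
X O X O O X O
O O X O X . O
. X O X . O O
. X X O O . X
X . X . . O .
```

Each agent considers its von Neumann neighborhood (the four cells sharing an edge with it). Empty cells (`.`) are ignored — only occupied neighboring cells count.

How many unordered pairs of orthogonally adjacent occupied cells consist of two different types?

19

Scan each occupied cell's neighbors to the right and below so each pair is counted once.
From row 0: 7 unlike of 12 pairs (running 7/12).
From row 1: 6 unlike of 8 pairs (running 13/20).
From row 2: 5 unlike of 7 pairs (running 18/27).
From row 3: 1 unlike of 4 pairs (running 19/31).
Total adjacent occupied pairs: 31; unlike-type pairs: 19.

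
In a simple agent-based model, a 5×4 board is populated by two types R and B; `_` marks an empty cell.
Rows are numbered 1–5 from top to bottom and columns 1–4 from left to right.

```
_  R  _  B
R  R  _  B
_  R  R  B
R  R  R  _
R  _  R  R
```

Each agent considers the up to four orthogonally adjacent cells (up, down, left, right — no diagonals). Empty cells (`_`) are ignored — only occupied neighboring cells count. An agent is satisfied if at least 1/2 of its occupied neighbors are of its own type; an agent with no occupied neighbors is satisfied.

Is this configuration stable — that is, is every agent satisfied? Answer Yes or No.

Yes

(1,2)R 1/1 ✓
(1,4)B 1/1 ✓
(2,1)R 1/1 ✓
(2,2)R 3/3 ✓
(2,4)B 2/2 ✓
(3,2)R 3/3 ✓
(3,3)R 2/3 ✓
(3,4)B 1/2 ✓
(4,1)R 2/2 ✓
(4,2)R 3/3 ✓
(4,3)R 3/3 ✓
(5,1)R 1/1 ✓
(5,3)R 2/2 ✓
(5,4)R 1/1 ✓
All meet the threshold, so the configuration is stable.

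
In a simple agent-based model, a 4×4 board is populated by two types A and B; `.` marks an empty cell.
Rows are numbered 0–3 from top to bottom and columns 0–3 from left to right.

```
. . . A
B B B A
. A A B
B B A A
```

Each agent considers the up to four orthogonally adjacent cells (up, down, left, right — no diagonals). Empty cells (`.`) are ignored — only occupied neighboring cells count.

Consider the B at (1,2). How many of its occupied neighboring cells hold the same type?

Occupied neighbors of (1,2): (2,2)=A, (1,1)=B, (1,3)=A.
Same type (B): 1 of 3.

1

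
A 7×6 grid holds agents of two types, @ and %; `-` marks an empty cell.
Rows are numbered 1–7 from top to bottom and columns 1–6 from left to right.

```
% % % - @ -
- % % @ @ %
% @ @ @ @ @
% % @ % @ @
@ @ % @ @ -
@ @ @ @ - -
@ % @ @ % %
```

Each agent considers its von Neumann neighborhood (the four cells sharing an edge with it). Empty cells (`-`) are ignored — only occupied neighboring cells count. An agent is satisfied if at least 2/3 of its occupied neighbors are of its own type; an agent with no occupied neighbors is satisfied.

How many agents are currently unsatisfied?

13

(1,1)% 1/1 ✓
(1,2)% 3/3 ✓
(1,3)% 2/2 ✓
(1,5)@ 1/1 ✓
(2,2)% 2/3 ✓
(2,3)% 2/4 ✗
(2,4)@ 2/3 ✓
(2,5)@ 3/4 ✓
(2,6)% 0/2 ✗
(3,1)% 1/2 ✗
(3,2)@ 1/4 ✗
(3,3)@ 3/4 ✓
(3,4)@ 3/4 ✓
(3,5)@ 4/4 ✓
(3,6)@ 2/3 ✓
(4,1)% 2/3 ✓
(4,2)% 1/4 ✗
(4,3)@ 1/4 ✗
(4,4)% 0/4 ✗
(4,5)@ 3/4 ✓
(4,6)@ 2/2 ✓
(5,1)@ 2/3 ✓
(5,2)@ 2/4 ✗
(5,3)% 0/4 ✗
(5,4)@ 2/4 ✗
(5,5)@ 2/2 ✓
(6,1)@ 3/3 ✓
(6,2)@ 3/4 ✓
(6,3)@ 3/4 ✓
(6,4)@ 3/3 ✓
(7,1)@ 1/2 ✗
(7,2)% 0/3 ✗
(7,3)@ 2/3 ✓
(7,4)@ 2/3 ✓
(7,5)% 1/2 ✗
(7,6)% 1/1 ✓
Unsatisfied: (2,3), (2,6), (3,1), (3,2), (4,2), (4,3), (4,4), (5,2), (5,3), (5,4), (7,1), (7,2), (7,5) — 13 in total.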